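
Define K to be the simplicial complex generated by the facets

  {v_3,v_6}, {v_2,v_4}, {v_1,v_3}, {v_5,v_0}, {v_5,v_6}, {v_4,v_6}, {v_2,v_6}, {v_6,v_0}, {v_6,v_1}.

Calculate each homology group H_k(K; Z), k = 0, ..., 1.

H_0 ≅ Z,  H_1 ≅ Z^3.

We work with the vertex ordering v_0 < v_1 < v_2 < v_3 < v_4 < v_5 < v_6. The simplices of K, each written with vertices in increasing order, are:

  0-simplices (7): [v_0], [v_1], [v_2], [v_3], [v_4], [v_5], [v_6]
  1-simplices (9): [v_0,v_5], [v_0,v_6], [v_1,v_3], [v_1,v_6], [v_2,v_4], [v_2,v_6], [v_3,v_6], [v_4,v_6], [v_5,v_6]

so the chain groups are C_0 ≅ Z^7, C_1 ≅ Z^9.

The boundary map ∂_1: C_1 → C_0 sends each edge [p,q] (with p < q) to q − p.
The resulting 7×9 matrix has rank 6, and its Smith normal form has invariant factors (1,1,1,1,1,1).

From H_k ≅ ker(∂_k) / im(∂_{k+1}) we obtain:

  H_0: rank C_0 − rank ∂_1 = 7 − 6 = 1, and the invariant factors of ∂_1 are all 1, so H_0 ≅ Z.
  H_1: rank ker ∂_1 − rank ∂_2 = (9 − 6) − 0 = 3, and there is no ∂_2, so H_1 ≅ Z^3.

(K is a triangulation of a wedge of 3 circles.)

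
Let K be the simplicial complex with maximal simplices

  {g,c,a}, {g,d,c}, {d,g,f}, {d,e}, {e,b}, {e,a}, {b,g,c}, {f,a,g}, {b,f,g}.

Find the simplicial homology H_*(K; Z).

Take the total order a < b < c < d < e < f < g on the vertex set. Then K (dimension 2) consists of the simplices:

  0-simplices (7): a, b, c, d, e, f, g
  1-simplices (14): ac, ae, af, ag, bc, be, bf, bg, cd, cg, de, df, dg, fg
  2-simplices (6): acg, afg, bcg, bfg, cdg, dfg

so the chain groups are C_0 ≅ Z^7, C_1 ≅ Z^14, C_2 ≅ Z^6.

∂_1: C_1 → C_0 maps an edge to its endpoints' difference, ∂[p,q] = q − p. For instance
  ∂cd = d − c.
As a 7×14 matrix over Z this has rank 6, with invariant factors (1,1,1,1,1,1).

Boundary ∂_2: C_2 → C_1 maps a triangle to the signed sum of its edges. For instance
  ∂cdg = dg − cg + cd,
  ∂afg = fg − ag + af.
This gives a 14×6 integer matrix of rank 6; reducing to Smith normal form yields diagonal entries (1,1,1,1,1,1).

From H_k ≅ ker(∂_k) / im(∂_{k+1}) we obtain:

  H_0: rank C_0 − rank ∂_1 = 7 − 6 = 1, and the invariant factors of ∂_1 are all 1, so H_0 = Z.
  H_1: rank ker ∂_1 − rank ∂_2 = (14 − 6) − 6 = 2, and the invariant factors of ∂_2 are all 1, so H_1 = Z^2.
  H_2: rank ker ∂_2 − rank ∂_3 = (6 − 6) − 0 = 0, and there is no ∂_3, so H_2 = 0.

As a check, the Euler characteristic is 7 − 14 + 6 = -1, which agrees with 1 − 2 + 0 = -1.

H_0 = Z,  H_1 = Z^2,  H_2 = 0.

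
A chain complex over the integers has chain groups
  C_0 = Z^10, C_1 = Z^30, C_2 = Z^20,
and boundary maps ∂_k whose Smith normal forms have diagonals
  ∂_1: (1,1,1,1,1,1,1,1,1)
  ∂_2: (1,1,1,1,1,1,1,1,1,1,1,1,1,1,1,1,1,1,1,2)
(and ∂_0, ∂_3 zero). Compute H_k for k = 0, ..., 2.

H_0 = Z,  H_1 = Z ⊕ Z/2,  H_2 = 0.

H_0: b_0 = 10 − 0 − 9 = 1; torsion from ∂_1 factors > 1: none. So H_0 = Z.
H_1: b_1 = 30 − 9 − 20 = 1; torsion from ∂_2 factors > 1: [2]. So H_1 = Z ⊕ Z/2.
H_2: b_2 = 20 − 20 − 0 = 0; torsion from ∂_3 factors > 1: none. So H_2 = 0.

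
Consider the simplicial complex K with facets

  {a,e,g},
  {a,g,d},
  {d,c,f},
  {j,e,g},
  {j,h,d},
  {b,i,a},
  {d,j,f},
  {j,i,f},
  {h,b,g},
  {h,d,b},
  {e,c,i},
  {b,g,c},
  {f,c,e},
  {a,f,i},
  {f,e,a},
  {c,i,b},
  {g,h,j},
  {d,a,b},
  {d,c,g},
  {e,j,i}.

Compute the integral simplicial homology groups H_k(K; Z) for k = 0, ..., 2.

Fix the vertex order a < b < c < d < e < f < g < h < i < j and write every simplex with vertices in increasing order. Then dim K = 2 and the simplices of K are:

  0-simplices (10): a, b, c, d, e, f, g, h, i, j
  1-simplices (30): ab, ad, ae, af, ag, ai, bc, bd, bg, bh, bi, cd, ce, cf, cg, ci, df, dg, dh, dj, ef, eg, ei, ej, fi, fj, gh, gj, hj, ij
  2-simplices (20): abd, abi, adg, aef, aeg, afi, bcg, bci, bdh, bgh, cdf, cdg, cef, cei, dfj, dhj, egj, eij, fij, ghj

Hence C_0 ≅ Z^10, C_1 ≅ Z^30, C_2 ≅ Z^20.

∂_1: C_1 → C_0 is given by ∂[p,q] = [q] − [p]. For instance
  ∂ad = d − a.
The 10×30 boundary matrix has rank 9 and Smith normal form diag(1,1,1,1,1,1,1,1,1).

The boundary map ∂_2: C_2 → C_1 acts by ∂[p,q,r] = [q,r] − [p,r] + [p,q]. For instance
  ∂bdh = dh − bh + bd,
  ∂fij = ij − fj + fi.
This gives a 30×20 integer matrix of rank 20; reducing to Smith normal form yields diagonal entries (1,1,1,1,1,1,1,1,1,1,1,1,1,1,1,1,1,1,1,2).

From H_k ≅ ker(∂_k) / im(∂_{k+1}) we obtain:

  H_0: rank C_0 − rank ∂_1 = 10 − 9 = 1, and the invariant factors of ∂_1 are all 1, so H_0 = Z.
  H_1: rank ker ∂_1 − rank ∂_2 = (30 − 9) − 20 = 1, and ∂_2 has invariant factor 2 > 1, so H_1 = Z ⊕ Z/2.
  H_2: rank ker ∂_2 − rank ∂_3 = (20 − 20) − 0 = 0, and there is no ∂_3, so H_2 = 0.

(K is a triangulation of the Klein bottle.)

H_0 = Z,  H_1 = Z ⊕ Z/2,  H_2 = 0.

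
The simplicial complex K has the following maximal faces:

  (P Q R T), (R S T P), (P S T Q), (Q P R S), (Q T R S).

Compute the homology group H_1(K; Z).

Take the total order P < Q < R < S < T on the vertex set. Then K (dimension 3) consists of the simplices:

  0-simplices (5): P, Q, R, S, T
  1-simplices (10): PQ, PR, PS, PT, QR, QS, QT, RS, RT, ST
  2-simplices (10): PQR, PQS, PQT, PRS, PRT, PST, QRS, QRT, QST, RST
  3-simplices (5): PQRS, PQRT, PQST, PRST, QRST

so the chain groups are C_0 ≅ Z^5, C_1 ≅ Z^10, C_2 ≅ Z^10, C_3 ≅ Z^5.

∂_1: C_1 → C_0 is given by ∂[p,q] = [q] − [p]. For instance
  ∂QS = S − Q.
The resulting 5×10 matrix has rank 4, and its Smith normal form has invariant factors (1,1,1,1).

Boundary ∂_2: C_2 → C_1 sends each 2-simplex [p,q,r] to [q,r] − [p,r] + [p,q]. For instance
  ∂RST = ST − RT + RS,
  ∂QRT = RT − QT + QR.
As a 10×10 matrix over Z this has rank 6, with invariant factors (1,1,1,1,1,1).

The boundary map ∂_3: C_3 → C_2 sends each 3-simplex σ to the alternating sum Σ_i (−1)^i (σ with its i-th vertex removed). For instance
  ∂PQRT = QRT − PRT + PQT − PQR,
  ∂PRST = RST − PST + PRT − PRS.
The 10×5 boundary matrix has rank 4 and Smith normal form diag(1,1,1,1).

Now H_k = ker ∂_k / im ∂_{k+1}, so:

  H_1: rank ker ∂_1 − rank ∂_2 = (10 − 4) − 6 = 0, and the invariant factors of ∂_2 are all 1, so H_1 = 0.

(K is a triangulation of the 3-sphere S^3.)

H_1 ≅ 0.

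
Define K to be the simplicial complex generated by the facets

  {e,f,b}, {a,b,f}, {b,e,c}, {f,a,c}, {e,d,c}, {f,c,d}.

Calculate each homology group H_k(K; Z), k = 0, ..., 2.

H_0 ≅ Z,  H_1 ≅ Z,  H_2 = 0.

Fix the vertex order a < b < c < d < e < f and write every simplex with vertices in increasing order. Then dim K = 2 and the simplices of K are:

  0-simplices (6): a, b, c, d, e, f
  1-simplices (12): ab, ac, af, bc, be, bf, cd, ce, cf, de, df, ef
  2-simplices (6): abf, acf, bce, bef, cde, cdf

so the chain groups are C_0 ≅ Z^6, C_1 ≅ Z^12, C_2 ≅ Z^6.

∂_1: C_1 → C_0 sends each edge [p,q] (with p < q) to q − p. For instance
  ∂de = e − d.
As a 6×12 matrix over Z this has rank 5, with invariant factors (1,1,1,1,1).

∂_2: C_2 → C_1 maps a triangle to the signed sum of its edges. For instance
  ∂acf = cf − af + ac,
  ∂cde = de − ce + cd.
This gives a 12×6 integer matrix of rank 6; reducing to Smith normal form yields diagonal entries (1,1,1,1,1,1).

From H_k ≅ ker(∂_k) / im(∂_{k+1}) we obtain:

  H_0: rank C_0 − rank ∂_1 = 6 − 5 = 1, and the invariant factors of ∂_1 are all 1, so H_0 = Z.
  H_1: rank ker ∂_1 − rank ∂_2 = (12 − 5) − 6 = 1, and the invariant factors of ∂_2 are all 1, so H_1 = Z.
  H_2: rank ker ∂_2 − rank ∂_3 = (6 − 6) − 0 = 0, and there is no ∂_3, so H_2 = 0.

As a check, the Euler characteristic is 6 − 12 + 6 = 0, which agrees with 1 − 1 + 0 = 0.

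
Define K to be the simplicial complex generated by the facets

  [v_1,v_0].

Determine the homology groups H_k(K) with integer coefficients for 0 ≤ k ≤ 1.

K has 2 vertices, 1 edge.
rank ∂_0 = 0, rank ∂_1 = 1 ⇒ b_0 = 2 − 0 − 1 = 1; all invariant factors of ∂_1 are 1 so no torsion. So H_0 ≅ Z.
rank ∂_1 = 1, rank ∂_2 = 0 ⇒ b_1 = 1 − 1 − 0 = 0. So H_1 ≅ 0.

H_0 = Z,  H_1 = 0.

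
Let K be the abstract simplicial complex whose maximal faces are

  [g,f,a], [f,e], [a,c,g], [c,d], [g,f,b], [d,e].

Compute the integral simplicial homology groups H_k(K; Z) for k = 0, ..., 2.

We work with the vertex ordering a < b < c < d < e < f < g. The simplices of K, each written with vertices in increasing order, are:

  0-simplices (7): a, b, c, d, e, f, g
  1-simplices (10): ac, af, ag, bf, bg, cd, cg, de, ef, fg
  2-simplices (3): acg, afg, bfg

Hence C_0 ≅ Z^7, C_1 ≅ Z^10, C_2 ≅ Z^3.

Boundary ∂_1: C_1 → C_0 is given by ∂[p,q] = [q] − [p]. For instance
  ∂bf = f − b.
The 7×10 boundary matrix has rank 6 and Smith normal form diag(1,1,1,1,1,1).

∂_2: C_2 → C_1 sends each 2-simplex [p,q,r] to [q,r] − [p,r] + [p,q]. For instance
  ∂acg = cg − ag + ac,
  ∂bfg = fg − bg + bf.
As a 10×3 matrix over Z this has rank 3, with invariant factors (1,1,1).

Now H_k = ker ∂_k / im ∂_{k+1}, so:

  H_0: rank C_0 − rank ∂_1 = 7 − 6 = 1, and the invariant factors of ∂_1 are all 1, so H_0 ≅ Z.
  H_1: rank ker ∂_1 − rank ∂_2 = (10 − 6) − 3 = 1, and the invariant factors of ∂_2 are all 1, so H_1 ≅ Z.
  H_2: rank ker ∂_2 − rank ∂_3 = (3 − 3) − 0 = 0, and there is no ∂_3, so H_2 ≅ 0.

H_0 = Z,  H_1 = Z,  H_2 = 0.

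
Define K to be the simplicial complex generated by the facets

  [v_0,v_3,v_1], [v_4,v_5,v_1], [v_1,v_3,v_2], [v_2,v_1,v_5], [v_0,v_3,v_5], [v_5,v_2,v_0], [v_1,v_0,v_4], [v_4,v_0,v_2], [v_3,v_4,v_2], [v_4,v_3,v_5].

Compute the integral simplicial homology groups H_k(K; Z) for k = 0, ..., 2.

H_0 = Z,  H_1 = Z/2,  H_2 = 0.

Take the total order v_0 < v_1 < v_2 < v_3 < v_4 < v_5 on the vertex set. Then K (dimension 2) consists of the simplices:

  0-simplices (6): [v_0], [v_1], [v_2], [v_3], [v_4], [v_5]
  1-simplices (15): (15 of them)
  2-simplices (10): [v_0,v_1,v_3], [v_0,v_1,v_4], [v_0,v_2,v_4], [v_0,v_2,v_5], [v_0,v_3,v_5], [v_1,v_2,v_3], [v_1,v_2,v_5], [v_1,v_4,v_5], [v_2,v_3,v_4], [v_3,v_4,v_5]

so the chain groups are C_0 ≅ Z^6, C_1 ≅ Z^15, C_2 ≅ Z^10.

The boundary map ∂_1: C_1 → C_0 maps an edge to its endpoints' difference, ∂[p,q] = q − p.
This gives a 6×15 integer matrix of rank 5; reducing to Smith normal form yields diagonal entries (1,1,1,1,1).

∂_2: C_2 → C_1 sends each 2-simplex [p,q,r] to [q,r] − [p,r] + [p,q]. For instance
  ∂[v_0,v_1,v_3] = [v_1,v_3] − [v_0,v_3] + [v_0,v_1],
  ∂[v_3,v_4,v_5] = [v_4,v_5] − [v_3,v_5] + [v_3,v_4].
This gives a 15×10 integer matrix of rank 10; reducing to Smith normal form yields diagonal entries (1,1,1,1,1,1,1,1,1,2).

From H_k ≅ ker(∂_k) / im(∂_{k+1}) we obtain:

  H_0: rank C_0 − rank ∂_1 = 6 − 5 = 1, and the invariant factors of ∂_1 are all 1, so H_0 = Z.
  H_1: rank ker ∂_1 − rank ∂_2 = (15 − 5) − 10 = 0, and ∂_2 has invariant factor 2 > 1, so H_1 = Z/2.
  H_2: rank ker ∂_2 − rank ∂_3 = (10 − 10) − 0 = 0, and there is no ∂_3, so H_2 = 0.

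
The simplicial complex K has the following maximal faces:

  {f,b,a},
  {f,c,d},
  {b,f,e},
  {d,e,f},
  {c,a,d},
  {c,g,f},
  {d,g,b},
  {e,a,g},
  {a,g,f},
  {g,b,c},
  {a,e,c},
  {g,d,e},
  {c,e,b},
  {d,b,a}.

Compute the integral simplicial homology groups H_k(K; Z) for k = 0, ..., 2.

H_0 ≅ Z,  H_1 ≅ Z^2,  H_2 ≅ Z.

Take the total order a < b < c < d < e < f < g on the vertex set. Then K (dimension 2) consists of the simplices:

  0-simplices (7): a, b, c, d, e, f, g
  1-simplices (21): ab, ac, ad, ae, af, ag, bc, bd, be, bf, bg, cd, ce, cf, cg, de, df, dg, ef, eg, fg
  2-simplices (14): abd, abf, acd, ace, aeg, afg, bce, bcg, bdg, bef, cdf, cfg, def, deg

giving chain groups C_0 ≅ Z^7, C_1 ≅ Z^21, C_2 ≅ Z^14.

The boundary map ∂_1: C_1 → C_0 is given by ∂[p,q] = [q] − [p]. For instance
  ∂ce = e − c.
As a 7×21 matrix over Z this has rank 6, with invariant factors (1,1,1,1,1,1).

∂_2: C_2 → C_1 acts by ∂[p,q,r] = [q,r] − [p,r] + [p,q]. For instance
  ∂deg = eg − dg + de,
  ∂cdf = df − cf + cd.
The resulting 21×14 matrix has rank 13, and its Smith normal form has invariant factors (1,1,1,1,1,1,1,1,1,1,1,1,1).

Now H_k = ker ∂_k / im ∂_{k+1}, so:

  H_0: rank C_0 − rank ∂_1 = 7 − 6 = 1, and the invariant factors of ∂_1 are all 1, so H_0 ≅ Z.
  H_1: rank ker ∂_1 − rank ∂_2 = (21 − 6) − 13 = 2, and the invariant factors of ∂_2 are all 1, so H_1 ≅ Z^2.
  H_2: rank ker ∂_2 − rank ∂_3 = (14 − 13) − 0 = 1, and there is no ∂_3, so H_2 ≅ Z.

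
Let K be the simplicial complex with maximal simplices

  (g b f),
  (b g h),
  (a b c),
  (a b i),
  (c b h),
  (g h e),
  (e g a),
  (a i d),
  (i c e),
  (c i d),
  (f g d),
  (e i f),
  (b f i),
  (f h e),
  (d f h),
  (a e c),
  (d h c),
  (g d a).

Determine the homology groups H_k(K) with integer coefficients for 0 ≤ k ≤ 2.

Order the vertices as a < b < c < d < e < f < g < h < i. Listing each simplex with vertices in this order, K has dimension 2 with simplices:

  0-simplices (9): a, b, c, d, e, f, g, h, i
  1-simplices (27): ab, ac, ad, ae, ag, ai, bc, bf, bg, bh, bi, cd, ce, ch, ci, df, dg, dh, di, ef, eg, eh, ei, fg, fh, fi, gh
  2-simplices (18): abc, abi, ace, adg, adi, aeg, bch, bfg, bfi, bgh, cdh, cdi, cei, dfg, dfh, efh, efi, egh

Hence C_0 ≅ Z^9, C_1 ≅ Z^27, C_2 ≅ Z^18.

∂_1: C_1 → C_0 maps an edge to its endpoints' difference, ∂[p,q] = q − p.
As a 9×27 matrix over Z this has rank 8, with invariant factors (1,1,1,1,1,1,1,1).

The boundary map ∂_2: C_2 → C_1 sends each 2-simplex [p,q,r] to [q,r] − [p,r] + [p,q]. For instance
  ∂bgh = gh − bh + bg,
  ∂adi = di − ai + ad.
As a 27×18 matrix over Z this has rank 18, with invariant factors (1,1,1,1,1,1,1,1,1,1,1,1,1,1,1,1,1,2).

Reading off H_k = ker ∂_k / im ∂_{k+1}:

  H_0: rank C_0 − rank ∂_1 = 9 − 8 = 1, and the invariant factors of ∂_1 are all 1, so H_0 = Z.
  H_1: rank ker ∂_1 − rank ∂_2 = (27 − 8) − 18 = 1, and ∂_2 has invariant factor 2 > 1, so H_1 = Z ⊕ Z/2.
  H_2: rank ker ∂_2 − rank ∂_3 = (18 − 18) − 0 = 0, and there is no ∂_3, so H_2 = 0.

H_0 = Z,  H_1 = Z ⊕ Z/2,  H_2 = 0.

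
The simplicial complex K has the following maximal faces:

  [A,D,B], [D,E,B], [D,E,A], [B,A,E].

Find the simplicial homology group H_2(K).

H_2 ≅ Z.

Order the vertices as A < B < D < E. Listing each simplex with vertices in this order, K has dimension 2 with simplices:

  0-simplices (4): A, B, D, E
  1-simplices (6): AB, AD, AE, BD, BE, DE
  2-simplices (4): ABD, ABE, ADE, BDE

giving chain groups C_0 ≅ Z^4, C_1 ≅ Z^6, C_2 ≅ Z^4.

∂_1: C_1 → C_0 maps an edge to its endpoints' difference, ∂[p,q] = q − p.
As a 4×6 matrix over Z this has rank 3, with invariant factors (1,1,1).

∂_2: C_2 → C_1 sends each 2-simplex [p,q,r] to [q,r] − [p,r] + [p,q]. For instance
  ∂ABE = BE − AE + AB,
  ∂BDE = DE − BE + BD.
This gives a 6×4 integer matrix of rank 3; reducing to Smith normal form yields diagonal entries (1,1,1).

Now H_k = ker ∂_k / im ∂_{k+1}, so:

  H_2: rank ker ∂_2 − rank ∂_3 = (4 − 3) − 0 = 1, and there is no ∂_3, so H_2 ≅ Z.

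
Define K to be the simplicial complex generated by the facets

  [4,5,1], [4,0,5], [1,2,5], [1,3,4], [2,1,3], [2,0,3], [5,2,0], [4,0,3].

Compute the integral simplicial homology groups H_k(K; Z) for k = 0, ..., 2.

Take the total order 0 < 1 < 2 < 3 < 4 < 5 on the vertex set. Then K (dimension 2) consists of the simplices:

  0-simplices (6): [0], [1], [2], [3], [4], [5]
  1-simplices (12): [0,2], [0,3], [0,4], [0,5], [1,2], [1,3], [1,4], [1,5], [2,3], [2,5], [3,4], [4,5]
  2-simplices (8): [0,2,3], [0,2,5], [0,3,4], [0,4,5], [1,2,3], [1,2,5], [1,3,4], [1,4,5]

giving chain groups C_0 ≅ Z^6, C_1 ≅ Z^12, C_2 ≅ Z^8.

Boundary ∂_1: C_1 → C_0 sends each edge [p,q] (with p < q) to q − p. For instance
  ∂[3,4] = [4] − [3].
The resulting 6×12 matrix has rank 5, and its Smith normal form has invariant factors (1,1,1,1,1).

The boundary map ∂_2: C_2 → C_1 sends each 2-simplex [p,q,r] to [q,r] − [p,r] + [p,q]. For instance
  ∂[1,4,5] = [4,5] − [1,5] + [1,4],
  ∂[0,2,5] = [2,5] − [0,5] + [0,2].
The 12×8 boundary matrix has rank 7 and Smith normal form diag(1,1,1,1,1,1,1).

From H_k ≅ ker(∂_k) / im(∂_{k+1}) we obtain:

  H_0: rank C_0 − rank ∂_1 = 6 − 5 = 1, and the invariant factors of ∂_1 are all 1, so H_0 ≅ Z.
  H_1: rank ker ∂_1 − rank ∂_2 = (12 − 5) − 7 = 0, and the invariant factors of ∂_2 are all 1, so H_1 ≅ 0.
  H_2: rank ker ∂_2 − rank ∂_3 = (8 − 7) − 0 = 1, and there is no ∂_3, so H_2 ≅ Z.

H_0 = Z,  H_1 = 0,  H_2 = Z.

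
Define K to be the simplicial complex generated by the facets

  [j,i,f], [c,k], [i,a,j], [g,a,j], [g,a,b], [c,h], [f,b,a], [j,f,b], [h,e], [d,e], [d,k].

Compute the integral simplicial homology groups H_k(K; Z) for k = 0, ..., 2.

H_0 = Z^2,  H_1 = Z^2,  H_2 = 0.

Order the vertices as a < b < c < d < e < f < g < h < i < j < k. Listing each simplex with vertices in this order, K has dimension 2 with simplices:

  0-simplices (11): a, b, c, d, e, f, g, h, i, j, k
  1-simplices (17): ab, af, ag, ai, aj, bf, bg, bj, ch, ck, de, dk, eh, fi, fj, gj, ij
  2-simplices (6): abf, abg, agj, aij, bfj, fij

giving chain groups C_0 ≅ Z^11, C_1 ≅ Z^17, C_2 ≅ Z^6.

The boundary map ∂_1: C_1 → C_0 is given by ∂[p,q] = [q] − [p].
This gives a 11×17 integer matrix of rank 9; reducing to Smith normal form yields diagonal entries (1,1,1,1,1,1,1,1,1).

Boundary ∂_2: C_2 → C_1 sends each 2-simplex [p,q,r] to [q,r] − [p,r] + [p,q]. For instance
  ∂fij = ij − fj + fi,
  ∂bfj = fj − bj + bf.
The 17×6 boundary matrix has rank 6 and Smith normal form diag(1,1,1,1,1,1).

From H_k ≅ ker(∂_k) / im(∂_{k+1}) we obtain:

  H_0: rank C_0 − rank ∂_1 = 11 − 9 = 2, and the invariant factors of ∂_1 are all 1, so H_0 ≅ Z^2.
  H_1: rank ker ∂_1 − rank ∂_2 = (17 − 9) − 6 = 2, and the invariant factors of ∂_2 are all 1, so H_1 ≅ Z^2.
  H_2: rank ker ∂_2 − rank ∂_3 = (6 − 6) − 0 = 0, and there is no ∂_3, so H_2 ≅ 0.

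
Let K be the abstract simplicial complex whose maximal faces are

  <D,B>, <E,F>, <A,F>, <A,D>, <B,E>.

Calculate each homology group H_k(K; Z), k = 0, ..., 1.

H_0 = Z,  H_1 = Z.

Take the total order A < B < D < E < F on the vertex set. Then K (dimension 1) consists of the simplices:

  0-simplices (5): A, B, D, E, F
  1-simplices (5): AD, AF, BD, BE, EF

giving chain groups C_0 ≅ Z^5, C_1 ≅ Z^5.

The boundary map ∂_1: C_1 → C_0 sends each edge [p,q] (with p < q) to q − p. For instance
  ∂EF = F − E.
The resulting 5×5 matrix has rank 4, and its Smith normal form has invariant factors (1,1,1,1).

Reading off H_k = ker ∂_k / im ∂_{k+1}:

  H_0: rank C_0 − rank ∂_1 = 5 − 4 = 1, and the invariant factors of ∂_1 are all 1, so H_0 = Z.
  H_1: rank ker ∂_1 − rank ∂_2 = (5 − 4) − 0 = 1, and there is no ∂_2, so H_1 = Z.

(K is a triangulation of the circle S^1.)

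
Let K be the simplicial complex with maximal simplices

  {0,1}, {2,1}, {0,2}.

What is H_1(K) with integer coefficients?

H_1 ≅ Z.

We work with the vertex ordering 0 < 1 < 2. The simplices of K, each written with vertices in increasing order, are:

  0-simplices (3): [0], [1], [2]
  1-simplices (3): [0,1], [0,2], [1,2]

giving chain groups C_0 ≅ Z^3, C_1 ≅ Z^3.

The boundary map ∂_1: C_1 → C_0 is given by ∂[p,q] = [q] − [p].
The 3×3 boundary matrix has rank 2 and Smith normal form diag(1,1).

Computing H_k = (kernel of ∂_k) / (image of ∂_{k+1}):

  H_1: rank ker ∂_1 − rank ∂_2 = (3 − 2) − 0 = 1, and there is no ∂_2, so H_1 = Z.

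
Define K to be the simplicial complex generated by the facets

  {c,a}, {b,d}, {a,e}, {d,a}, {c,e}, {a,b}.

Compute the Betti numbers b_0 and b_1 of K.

b_0 = 1, b_1 = 2.

Order the vertices as a < b < c < d < e. Listing each simplex with vertices in this order, K has dimension 1 with simplices:

  0-simplices (5): a, b, c, d, e
  1-simplices (6): ab, ac, ad, ae, bd, ce

so the chain groups are C_0 ≅ Z^5, C_1 ≅ Z^6.

Boundary ∂_1: C_1 → C_0 maps an edge to its endpoints' difference, ∂[p,q] = q − p.
The resulting 5×6 matrix has rank 4, and its Smith normal form has invariant factors (1,1,1,1).

From H_k ≅ ker(∂_k) / im(∂_{k+1}) we obtain:

  H_0: rank C_0 − rank ∂_1 = 5 − 4 = 1, and the invariant factors of ∂_1 are all 1, so H_0 = Z.
  H_1: rank ker ∂_1 − rank ∂_2 = (6 − 4) − 0 = 2, and there is no ∂_2, so H_1 = Z^2.

(K is a triangulation of a wedge of 2 circles.)

Hence the Betti numbers are b_0 = 1, b_1 = 2.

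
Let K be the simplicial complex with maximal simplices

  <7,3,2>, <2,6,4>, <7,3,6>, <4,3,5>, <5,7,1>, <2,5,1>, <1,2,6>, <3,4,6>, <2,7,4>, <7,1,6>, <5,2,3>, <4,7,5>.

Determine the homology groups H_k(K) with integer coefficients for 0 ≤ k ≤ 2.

K has 7 vertices, 18 edges, 12 triangles.
rank ∂_0 = 0, rank ∂_1 = 6 ⇒ b_0 = 7 − 0 − 6 = 1; all invariant factors of ∂_1 are 1 so no torsion. So H_0 = Z.
rank ∂_1 = 6, rank ∂_2 = 12 ⇒ b_1 = 18 − 6 − 12 = 0; ∂_2 has invariant factor(s) [2] giving torsion. So H_1 = Z_2.
rank ∂_2 = 12, rank ∂_3 = 0 ⇒ b_2 = 12 − 12 − 0 = 0. So H_2 = 0.

H_0 ≅ Z,  H_1 ≅ Z_2,  H_2 = 0.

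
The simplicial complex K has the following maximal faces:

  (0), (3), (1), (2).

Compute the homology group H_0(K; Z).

H_0 ≅ Z^4.

K has 4 vertices.
rank ∂_0 = 0, rank ∂_1 = 0 ⇒ b_0 = 4 − 0 − 0 = 4. So H_0 ≅ Z^4.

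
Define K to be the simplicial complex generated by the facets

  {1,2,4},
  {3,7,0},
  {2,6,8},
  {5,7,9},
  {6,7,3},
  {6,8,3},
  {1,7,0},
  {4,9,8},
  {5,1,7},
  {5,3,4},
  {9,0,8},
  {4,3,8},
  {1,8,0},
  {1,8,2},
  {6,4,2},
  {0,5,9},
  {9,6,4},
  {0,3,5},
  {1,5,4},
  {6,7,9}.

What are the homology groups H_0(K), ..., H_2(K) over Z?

H_0 = Z,  H_1 = Z ⊕ Z/2Z,  H_2 = 0.

Fix the vertex order 0 < 1 < 2 < 3 < 4 < 5 < 6 < 7 < 8 < 9 and write every simplex with vertices in increasing order. Then dim K = 2 and the simplices of K are:

  0-simplices (10): [0], [1], [2], [3], [4], [5], [6], [7], [8], [9]
  1-simplices (30): (30 of them)
  2-simplices (20): (20 of them)

giving chain groups C_0 ≅ Z^10, C_1 ≅ Z^30, C_2 ≅ Z^20.

The boundary map ∂_1: C_1 → C_0 maps an edge to its endpoints' difference, ∂[p,q] = q − p. For instance
  ∂[3,7] = [7] − [3].
As a 10×30 matrix over Z this has rank 9, with invariant factors (1,1,1,1,1,1,1,1,1).

∂_2: C_2 → C_1 sends each 2-simplex [p,q,r] to [q,r] − [p,r] + [p,q]. For instance
  ∂[3,6,8] = [6,8] − [3,8] + [3,6],
  ∂[0,5,9] = [5,9] − [0,9] + [0,5].
The resulting 30×20 matrix has rank 20, and its Smith normal form has invariant factors (1,1,1,1,1,1,1,1,1,1,1,1,1,1,1,1,1,1,1,2).

Now H_k = ker ∂_k / im ∂_{k+1}, so:

  H_0: rank C_0 − rank ∂_1 = 10 − 9 = 1, and the invariant factors of ∂_1 are all 1, so H_0 = Z.
  H_1: rank ker ∂_1 − rank ∂_2 = (30 − 9) − 20 = 1, and ∂_2 has invariant factor 2 > 1, so H_1 = Z ⊕ Z/2Z.
  H_2: rank ker ∂_2 − rank ∂_3 = (20 − 20) − 0 = 0, and there is no ∂_3, so H_2 = 0.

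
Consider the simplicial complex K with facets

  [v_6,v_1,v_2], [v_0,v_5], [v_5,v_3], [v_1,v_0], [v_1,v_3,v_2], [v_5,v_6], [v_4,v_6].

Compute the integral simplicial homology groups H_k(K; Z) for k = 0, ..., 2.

H_0 = Z,  H_1 = Z^2,  H_2 = 0.

Fix the vertex order v_0 < v_1 < v_2 < v_3 < v_4 < v_5 < v_6 and write every simplex with vertices in increasing order. Then dim K = 2 and the simplices of K are:

  0-simplices (7): [v_0], [v_1], [v_2], [v_3], [v_4], [v_5], [v_6]
  1-simplices (10): [v_0,v_1], [v_0,v_5], [v_1,v_2], [v_1,v_3], [v_1,v_6], [v_2,v_3], [v_2,v_6], [v_3,v_5], [v_4,v_6], [v_5,v_6]
  2-simplices (2): [v_1,v_2,v_3], [v_1,v_2,v_6]

Hence C_0 ≅ Z^7, C_1 ≅ Z^10, C_2 ≅ Z^2.

The boundary map ∂_1: C_1 → C_0 maps an edge to its endpoints' difference, ∂[p,q] = q − p.
The 7×10 boundary matrix has rank 6 and Smith normal form diag(1,1,1,1,1,1).

The boundary map ∂_2: C_2 → C_1 maps a triangle to the signed sum of its edges. For instance
  ∂[v_1,v_2,v_3] = [v_2,v_3] − [v_1,v_3] + [v_1,v_2],
  ∂[v_1,v_2,v_6] = [v_2,v_6] − [v_1,v_6] + [v_1,v_2].
The 10×2 boundary matrix has rank 2 and Smith normal form diag(1,1).

Reading off H_k = ker ∂_k / im ∂_{k+1}:

  H_0: rank C_0 − rank ∂_1 = 7 − 6 = 1, and the invariant factors of ∂_1 are all 1, so H_0 ≅ Z.
  H_1: rank ker ∂_1 − rank ∂_2 = (10 − 6) − 2 = 2, and the invariant factors of ∂_2 are all 1, so H_1 ≅ Z^2.
  H_2: rank ker ∂_2 − rank ∂_3 = (2 − 2) − 0 = 0, and there is no ∂_3, so H_2 ≅ 0.

As a check, the Euler characteristic is 7 − 10 + 2 = -1, which agrees with 1 − 2 + 0 = -1.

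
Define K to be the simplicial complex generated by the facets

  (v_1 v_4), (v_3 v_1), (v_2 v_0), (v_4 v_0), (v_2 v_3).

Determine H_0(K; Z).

H_0 ≅ Z.

We work with the vertex ordering v_0 < v_1 < v_2 < v_3 < v_4. The simplices of K, each written with vertices in increasing order, are:

  0-simplices (5): [v_0], [v_1], [v_2], [v_3], [v_4]
  1-simplices (5): [v_0,v_2], [v_0,v_4], [v_1,v_3], [v_1,v_4], [v_2,v_3]

Hence C_0 ≅ Z^5, C_1 ≅ Z^5.

The boundary map ∂_1: C_1 → C_0 maps an edge to its endpoints' difference, ∂[p,q] = q − p.
The resulting 5×5 matrix has rank 4, and its Smith normal form has invariant factors (1,1,1,1).

From H_k ≅ ker(∂_k) / im(∂_{k+1}) we obtain:

  H_0: rank C_0 − rank ∂_1 = 5 − 4 = 1, and the invariant factors of ∂_1 are all 1, so H_0 ≅ Z.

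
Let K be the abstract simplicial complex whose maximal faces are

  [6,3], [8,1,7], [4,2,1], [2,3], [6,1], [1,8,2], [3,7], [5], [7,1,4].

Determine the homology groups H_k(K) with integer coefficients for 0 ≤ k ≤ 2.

H_0 = Z^2,  H_1 = Z^2,  H_2 = 0.

Take the total order 1 < 2 < 3 < 4 < 5 < 6 < 7 < 8 on the vertex set. Then K (dimension 2) consists of the simplices:

  0-simplices (8): [1], [2], [3], [4], [5], [6], [7], [8]
  1-simplices (12): [1,2], [1,4], [1,6], [1,7], [1,8], [2,3], [2,4], [2,8], [3,6], [3,7], [4,7], [7,8]
  2-simplices (4): [1,2,4], [1,2,8], [1,4,7], [1,7,8]

Hence C_0 ≅ Z^8, C_1 ≅ Z^12, C_2 ≅ Z^4.

∂_1: C_1 → C_0 is given by ∂[p,q] = [q] − [p].
The resulting 8×12 matrix has rank 6, and its Smith normal form has invariant factors (1,1,1,1,1,1).

The boundary map ∂_2: C_2 → C_1 maps a triangle to the signed sum of its edges. For instance
  ∂[1,4,7] = [4,7] − [1,7] + [1,4],
  ∂[1,7,8] = [7,8] − [1,8] + [1,7].
As a 12×4 matrix over Z this has rank 4, with invariant factors (1,1,1,1).

Now H_k = ker ∂_k / im ∂_{k+1}, so:

  H_0: rank C_0 − rank ∂_1 = 8 − 6 = 2, and the invariant factors of ∂_1 are all 1, so H_0 ≅ Z^2.
  H_1: rank ker ∂_1 − rank ∂_2 = (12 − 6) − 4 = 2, and the invariant factors of ∂_2 are all 1, so H_1 ≅ Z^2.
  H_2: rank ker ∂_2 − rank ∂_3 = (4 − 4) − 0 = 0, and there is no ∂_3, so H_2 ≅ 0.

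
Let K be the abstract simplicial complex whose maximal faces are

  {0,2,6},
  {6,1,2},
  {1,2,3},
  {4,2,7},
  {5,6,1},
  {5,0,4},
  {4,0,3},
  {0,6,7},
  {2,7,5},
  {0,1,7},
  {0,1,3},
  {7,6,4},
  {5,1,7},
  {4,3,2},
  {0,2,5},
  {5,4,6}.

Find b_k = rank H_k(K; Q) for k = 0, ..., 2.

Take the total order 0 < 1 < 2 < 3 < 4 < 5 < 6 < 7 on the vertex set. Then K (dimension 2) consists of the simplices:

  0-simplices (8): [0], [1], [2], [3], [4], [5], [6], [7]
  1-simplices (24): (24 of them)
  2-simplices (16): [0,1,3], [0,1,7], [0,2,5], [0,2,6], [0,3,4], [0,4,5], [0,6,7], [1,2,3], [1,2,6], [1,5,6], [1,5,7], [2,3,4], [2,4,7], [2,5,7], [4,5,6], [4,6,7]

Hence C_0 ≅ Z^8, C_1 ≅ Z^24, C_2 ≅ Z^16.

Boundary ∂_1: C_1 → C_0 maps an edge to its endpoints' difference, ∂[p,q] = q − p. For instance
  ∂[4,6] = [6] − [4].
The resulting 8×24 matrix has rank 7, and its Smith normal form has invariant factors (1,1,1,1,1,1,1).

Boundary ∂_2: C_2 → C_1 acts by ∂[p,q,r] = [q,r] − [p,r] + [p,q]. For instance
  ∂[1,5,7] = [5,7] − [1,7] + [1,5],
  ∂[1,2,3] = [2,3] − [1,3] + [1,2].
The 24×16 boundary matrix has rank 15 and Smith normal form diag(1,1,1,1,1,1,1,1,1,1,1,1,1,1,1).

Reading off H_k = ker ∂_k / im ∂_{k+1}:

  H_0: rank C_0 − rank ∂_1 = 8 − 7 = 1, and the invariant factors of ∂_1 are all 1, so H_0 ≅ Z.
  H_1: rank ker ∂_1 − rank ∂_2 = (24 − 7) − 15 = 2, and the invariant factors of ∂_2 are all 1, so H_1 ≅ Z^2.
  H_2: rank ker ∂_2 − rank ∂_3 = (16 − 15) − 0 = 1, and there is no ∂_3, so H_2 ≅ Z.

As a check, the Euler characteristic is 8 − 24 + 16 = 0, which agrees with 1 − 2 + 1 = 0.
(K is a triangulation of the torus T^2.)

Hence the Betti numbers are b_0 = 1, b_1 = 2, b_2 = 1.

b_0 = 1, b_1 = 2, b_2 = 1.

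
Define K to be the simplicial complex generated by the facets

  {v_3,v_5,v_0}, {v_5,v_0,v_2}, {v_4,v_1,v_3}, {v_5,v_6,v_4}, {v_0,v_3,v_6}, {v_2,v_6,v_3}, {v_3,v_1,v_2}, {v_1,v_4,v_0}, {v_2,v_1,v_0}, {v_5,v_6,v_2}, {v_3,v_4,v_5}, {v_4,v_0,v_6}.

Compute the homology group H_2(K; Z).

H_2 ≅ 0.

Fix the vertex order v_0 < v_1 < v_2 < v_3 < v_4 < v_5 < v_6 and write every simplex with vertices in increasing order. Then dim K = 2 and the simplices of K are:

  0-simplices (7): [v_0], [v_1], [v_2], [v_3], [v_4], [v_5], [v_6]
  1-simplices (18): (18 of them)
  2-simplices (12): (12 of them)

so the chain groups are C_0 ≅ Z^7, C_1 ≅ Z^18, C_2 ≅ Z^12.

∂_1: C_1 → C_0 is given by ∂[p,q] = [q] − [p]. For instance
  ∂[v_3,v_5] = [v_5] − [v_3].
This gives a 7×18 integer matrix of rank 6; reducing to Smith normal form yields diagonal entries (1,1,1,1,1,1).

Boundary ∂_2: C_2 → C_1 acts by ∂[p,q,r] = [q,r] − [p,r] + [p,q]. For instance
  ∂[v_3,v_4,v_5] = [v_4,v_5] − [v_3,v_5] + [v_3,v_4],
  ∂[v_1,v_2,v_3] = [v_2,v_3] − [v_1,v_3] + [v_1,v_2].
This gives a 18×12 integer matrix of rank 12; reducing to Smith normal form yields diagonal entries (1,1,1,1,1,1,1,1,1,1,1,2).

Reading off H_k = ker ∂_k / im ∂_{k+1}:

  H_2: rank ker ∂_2 − rank ∂_3 = (12 − 12) − 0 = 0, and there is no ∂_3, so H_2 = 0.

(K is a triangulation of the real projective plane RP^2.)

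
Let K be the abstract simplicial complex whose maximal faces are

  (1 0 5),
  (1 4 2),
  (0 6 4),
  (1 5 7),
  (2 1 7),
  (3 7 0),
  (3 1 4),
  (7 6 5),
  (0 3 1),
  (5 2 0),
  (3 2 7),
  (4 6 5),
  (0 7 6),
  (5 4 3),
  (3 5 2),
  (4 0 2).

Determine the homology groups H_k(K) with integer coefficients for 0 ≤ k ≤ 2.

K has 8 vertices, 24 edges, 16 triangles.
rank ∂_0 = 0, rank ∂_1 = 7 ⇒ b_0 = 8 − 0 − 7 = 1; all invariant factors of ∂_1 are 1 so no torsion. So H_0 ≅ Z.
rank ∂_1 = 7, rank ∂_2 = 15 ⇒ b_1 = 24 − 7 − 15 = 2; all invariant factors of ∂_2 are 1 so no torsion. So H_1 ≅ Z^2.
rank ∂_2 = 15, rank ∂_3 = 0 ⇒ b_2 = 16 − 15 − 0 = 1. So H_2 ≅ Z.

H_0 ≅ Z,  H_1 ≅ Z^2,  H_2 ≅ Z.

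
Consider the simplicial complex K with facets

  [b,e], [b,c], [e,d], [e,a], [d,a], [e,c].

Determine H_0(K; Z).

Fix the vertex order a < b < c < d < e and write every simplex with vertices in increasing order. Then dim K = 1 and the simplices of K are:

  0-simplices (5): a, b, c, d, e
  1-simplices (6): ad, ae, bc, be, ce, de

so the chain groups are C_0 ≅ Z^5, C_1 ≅ Z^6.

The boundary map ∂_1: C_1 → C_0 is given by ∂[p,q] = [q] − [p]. For instance
  ∂de = e − d.
This gives a 5×6 integer matrix of rank 4; reducing to Smith normal form yields diagonal entries (1,1,1,1).

Now H_k = ker ∂_k / im ∂_{k+1}, so:

  H_0: rank C_0 − rank ∂_1 = 5 − 4 = 1, and the invariant factors of ∂_1 are all 1, so H_0 ≅ Z.

H_0 = Z.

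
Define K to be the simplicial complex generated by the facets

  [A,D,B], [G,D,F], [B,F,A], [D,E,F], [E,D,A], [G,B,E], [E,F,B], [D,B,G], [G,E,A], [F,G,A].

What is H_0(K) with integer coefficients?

H_0 ≅ Z.

We work with the vertex ordering A < B < D < E < F < G. The simplices of K, each written with vertices in increasing order, are:

  0-simplices (6): A, B, D, E, F, G
  1-simplices (15): AB, AD, AE, AF, AG, BD, BE, BF, BG, DE, DF, DG, EF, EG, FG
  2-simplices (10): ABD, ABF, ADE, AEG, AFG, BDG, BEF, BEG, DEF, DFG

giving chain groups C_0 ≅ Z^6, C_1 ≅ Z^15, C_2 ≅ Z^10.

The boundary map ∂_1: C_1 → C_0 is given by ∂[p,q] = [q] − [p]. For instance
  ∂FG = G − F.
The 6×15 boundary matrix has rank 5 and Smith normal form diag(1,1,1,1,1).

∂_2: C_2 → C_1 acts by ∂[p,q,r] = [q,r] − [p,r] + [p,q]. For instance
  ∂ABF = BF − AF + AB,
  ∂ABD = BD − AD + AB.
The resulting 15×10 matrix has rank 10, and its Smith normal form has invariant factors (1,1,1,1,1,1,1,1,1,2).

Now H_k = ker ∂_k / im ∂_{k+1}, so:

  H_0: rank C_0 − rank ∂_1 = 6 − 5 = 1, and the invariant factors of ∂_1 are all 1, so H_0 = Z.

(K is a triangulation of the real projective plane RP^2.)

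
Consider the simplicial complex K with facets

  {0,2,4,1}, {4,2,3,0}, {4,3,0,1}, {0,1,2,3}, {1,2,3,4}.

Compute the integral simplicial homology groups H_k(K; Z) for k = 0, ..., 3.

Take the total order 0 < 1 < 2 < 3 < 4 on the vertex set. Then K (dimension 3) consists of the simplices:

  0-simplices (5): [0], [1], [2], [3], [4]
  1-simplices (10): [0,1], [0,2], [0,3], [0,4], [1,2], [1,3], [1,4], [2,3], [2,4], [3,4]
  2-simplices (10): [0,1,2], [0,1,3], [0,1,4], [0,2,3], [0,2,4], [0,3,4], [1,2,3], [1,2,4], [1,3,4], [2,3,4]
  3-simplices (5): [0,1,2,3], [0,1,2,4], [0,1,3,4], [0,2,3,4], [1,2,3,4]

so the chain groups are C_0 ≅ Z^5, C_1 ≅ Z^10, C_2 ≅ Z^10, C_3 ≅ Z^5.

The boundary map ∂_1: C_1 → C_0 maps an edge to its endpoints' difference, ∂[p,q] = q − p. For instance
  ∂[2,4] = [4] − [2].
The 5×10 boundary matrix has rank 4 and Smith normal form diag(1,1,1,1).

∂_2: C_2 → C_1 acts by ∂[p,q,r] = [q,r] − [p,r] + [p,q]. For instance
  ∂[0,2,4] = [2,4] − [0,4] + [0,2],
  ∂[0,1,2] = [1,2] − [0,2] + [0,1].
The resulting 10×10 matrix has rank 6, and its Smith normal form has invariant factors (1,1,1,1,1,1).

∂_3: C_3 → C_2 sends each 3-simplex σ to the alternating sum Σ_i (−1)^i (σ with its i-th vertex removed). For instance
  ∂[0,1,3,4] = [1,3,4] − [0,3,4] + [0,1,4] − [0,1,3],
  ∂[1,2,3,4] = [2,3,4] − [1,3,4] + [1,2,4] − [1,2,3].
This gives a 10×5 integer matrix of rank 4; reducing to Smith normal form yields diagonal entries (1,1,1,1).

From H_k ≅ ker(∂_k) / im(∂_{k+1}) we obtain:

  H_0: rank C_0 − rank ∂_1 = 5 − 4 = 1, and the invariant factors of ∂_1 are all 1, so H_0 ≅ Z.
  H_1: rank ker ∂_1 − rank ∂_2 = (10 − 4) − 6 = 0, and the invariant factors of ∂_2 are all 1, so H_1 ≅ 0.
  H_2: rank ker ∂_2 − rank ∂_3 = (10 − 6) − 4 = 0, and the invariant factors of ∂_3 are all 1, so H_2 ≅ 0.
  H_3: rank ker ∂_3 − rank ∂_4 = (5 − 4) − 0 = 1, and there is no ∂_4, so H_3 ≅ Z.

(K is a triangulation of the 3-sphere S^3.)

H_0 = Z,  H_1 = 0,  H_2 = 0,  H_3 = Z.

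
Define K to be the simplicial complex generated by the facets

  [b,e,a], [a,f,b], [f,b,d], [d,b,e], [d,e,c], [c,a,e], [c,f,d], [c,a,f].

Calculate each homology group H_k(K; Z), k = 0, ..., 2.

H_0 = Z,  H_1 = 0,  H_2 = Z.

Order the vertices as a < b < c < d < e < f. Listing each simplex with vertices in this order, K has dimension 2 with simplices:

  0-simplices (6): a, b, c, d, e, f
  1-simplices (12): ab, ac, ae, af, bd, be, bf, cd, ce, cf, de, df
  2-simplices (8): abe, abf, ace, acf, bde, bdf, cde, cdf

so the chain groups are C_0 ≅ Z^6, C_1 ≅ Z^12, C_2 ≅ Z^8.

∂_1: C_1 → C_0 sends each edge [p,q] (with p < q) to q − p. For instance
  ∂ce = e − c.
The resulting 6×12 matrix has rank 5, and its Smith normal form has invariant factors (1,1,1,1,1).

The boundary map ∂_2: C_2 → C_1 acts by ∂[p,q,r] = [q,r] − [p,r] + [p,q]. For instance
  ∂cde = de − ce + cd,
  ∂bde = de − be + bd.
This gives a 12×8 integer matrix of rank 7; reducing to Smith normal form yields diagonal entries (1,1,1,1,1,1,1).

Now H_k = ker ∂_k / im ∂_{k+1}, so:

  H_0: rank C_0 − rank ∂_1 = 6 − 5 = 1, and the invariant factors of ∂_1 are all 1, so H_0 = Z.
  H_1: rank ker ∂_1 − rank ∂_2 = (12 − 5) − 7 = 0, and the invariant factors of ∂_2 are all 1, so H_1 = 0.
  H_2: rank ker ∂_2 − rank ∂_3 = (8 − 7) − 0 = 1, and there is no ∂_3, so H_2 = Z.

(K is a triangulation of the 2-sphere S^2.)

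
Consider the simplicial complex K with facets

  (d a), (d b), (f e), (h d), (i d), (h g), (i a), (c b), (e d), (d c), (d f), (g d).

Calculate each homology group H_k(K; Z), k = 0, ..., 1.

We work with the vertex ordering a < b < c < d < e < f < g < h < i. The simplices of K, each written with vertices in increasing order, are:

  0-simplices (9): a, b, c, d, e, f, g, h, i
  1-simplices (12): ad, ai, bc, bd, cd, de, df, dg, dh, di, ef, gh

giving chain groups C_0 ≅ Z^9, C_1 ≅ Z^12.

The boundary map ∂_1: C_1 → C_0 sends each edge [p,q] (with p < q) to q − p. For instance
  ∂bd = d − b.
The resulting 9×12 matrix has rank 8, and its Smith normal form has invariant factors (1,1,1,1,1,1,1,1).

Computing H_k = (kernel of ∂_k) / (image of ∂_{k+1}):

  H_0: rank C_0 − rank ∂_1 = 9 − 8 = 1, and the invariant factors of ∂_1 are all 1, so H_0 = Z.
  H_1: rank ker ∂_1 − rank ∂_2 = (12 − 8) − 0 = 4, and there is no ∂_2, so H_1 = Z^4.

(K is a triangulation of a wedge of 4 circles.)

H_0 ≅ Z,  H_1 ≅ Z^4.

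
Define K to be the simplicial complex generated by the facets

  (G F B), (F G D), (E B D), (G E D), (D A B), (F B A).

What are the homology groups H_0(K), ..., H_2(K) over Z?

Fix the vertex order A < B < D < E < F < G and write every simplex with vertices in increasing order. Then dim K = 2 and the simplices of K are:

  0-simplices (6): A, B, D, E, F, G
  1-simplices (12): AB, AD, AF, BD, BE, BF, BG, DE, DF, DG, EG, FG
  2-simplices (6): ABD, ABF, BDE, BFG, DEG, DFG

giving chain groups C_0 ≅ Z^6, C_1 ≅ Z^12, C_2 ≅ Z^6.

The boundary map ∂_1: C_1 → C_0 is given by ∂[p,q] = [q] − [p]. For instance
  ∂DG = G − D.
As a 6×12 matrix over Z this has rank 5, with invariant factors (1,1,1,1,1).

∂_2: C_2 → C_1 acts by ∂[p,q,r] = [q,r] − [p,r] + [p,q]. For instance
  ∂DFG = FG − DG + DF,
  ∂ABD = BD − AD + AB.
The resulting 12×6 matrix has rank 6, and its Smith normal form has invariant factors (1,1,1,1,1,1).

Reading off H_k = ker ∂_k / im ∂_{k+1}:

  H_0: rank C_0 − rank ∂_1 = 6 − 5 = 1, and the invariant factors of ∂_1 are all 1, so H_0 ≅ Z.
  H_1: rank ker ∂_1 − rank ∂_2 = (12 − 5) − 6 = 1, and the invariant factors of ∂_2 are all 1, so H_1 ≅ Z.
  H_2: rank ker ∂_2 − rank ∂_3 = (6 − 6) − 0 = 0, and there is no ∂_3, so H_2 ≅ 0.

(K is a triangulation of the cylinder S^1 x I.)

H_0 ≅ Z,  H_1 ≅ Z,  H_2 = 0.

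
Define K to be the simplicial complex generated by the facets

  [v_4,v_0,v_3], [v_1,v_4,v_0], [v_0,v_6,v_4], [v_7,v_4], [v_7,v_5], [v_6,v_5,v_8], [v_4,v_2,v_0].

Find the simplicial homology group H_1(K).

Order the vertices as v_0 < v_1 < v_2 < v_3 < v_4 < v_5 < v_6 < v_7 < v_8. Listing each simplex with vertices in this order, K has dimension 2 with simplices:

  0-simplices (9): [v_0], [v_1], [v_2], [v_3], [v_4], [v_5], [v_6], [v_7], [v_8]
  1-simplices (14): [v_0,v_1], [v_0,v_2], [v_0,v_3], [v_0,v_4], [v_0,v_6], [v_1,v_4], [v_2,v_4], [v_3,v_4], [v_4,v_6], [v_4,v_7], [v_5,v_6], [v_5,v_7], [v_5,v_8], [v_6,v_8]
  2-simplices (5): [v_0,v_1,v_4], [v_0,v_2,v_4], [v_0,v_3,v_4], [v_0,v_4,v_6], [v_5,v_6,v_8]

giving chain groups C_0 ≅ Z^9, C_1 ≅ Z^14, C_2 ≅ Z^5.

The boundary map ∂_1: C_1 → C_0 maps an edge to its endpoints' difference, ∂[p,q] = q − p.
As a 9×14 matrix over Z this has rank 8, with invariant factors (1,1,1,1,1,1,1,1).

∂_2: C_2 → C_1 acts by ∂[p,q,r] = [q,r] − [p,r] + [p,q]. For instance
  ∂[v_0,v_4,v_6] = [v_4,v_6] − [v_0,v_6] + [v_0,v_4],
  ∂[v_0,v_2,v_4] = [v_2,v_4] − [v_0,v_4] + [v_0,v_2].
The resulting 14×5 matrix has rank 5, and its Smith normal form has invariant factors (1,1,1,1,1).

Reading off H_k = ker ∂_k / im ∂_{k+1}:

  H_1: rank ker ∂_1 − rank ∂_2 = (14 − 8) − 5 = 1, and the invariant factors of ∂_2 are all 1, so H_1 = Z.

H_1 ≅ Z.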